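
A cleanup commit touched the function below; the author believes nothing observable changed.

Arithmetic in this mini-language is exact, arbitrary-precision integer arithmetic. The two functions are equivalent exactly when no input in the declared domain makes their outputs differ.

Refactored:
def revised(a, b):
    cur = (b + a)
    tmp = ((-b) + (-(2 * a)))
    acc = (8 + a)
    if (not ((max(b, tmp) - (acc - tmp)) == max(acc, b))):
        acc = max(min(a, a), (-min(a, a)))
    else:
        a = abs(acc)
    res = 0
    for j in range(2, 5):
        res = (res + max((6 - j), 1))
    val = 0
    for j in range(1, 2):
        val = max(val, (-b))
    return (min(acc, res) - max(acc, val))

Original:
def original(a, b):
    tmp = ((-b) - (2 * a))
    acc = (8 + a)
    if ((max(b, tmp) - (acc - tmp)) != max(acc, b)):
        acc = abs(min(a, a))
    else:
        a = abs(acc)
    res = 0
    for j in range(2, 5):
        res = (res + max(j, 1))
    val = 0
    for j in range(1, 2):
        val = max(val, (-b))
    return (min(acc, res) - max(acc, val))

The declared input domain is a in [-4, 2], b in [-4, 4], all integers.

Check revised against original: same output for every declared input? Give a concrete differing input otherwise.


Although comparison usage differs; and arithmetic usage differs; and local variable names differ; and min/max/abs usage differs; and constant usage differs; and boolean connective usage differs; and statement counts differ, 63/63 inputs agree.
verdict: equivalent


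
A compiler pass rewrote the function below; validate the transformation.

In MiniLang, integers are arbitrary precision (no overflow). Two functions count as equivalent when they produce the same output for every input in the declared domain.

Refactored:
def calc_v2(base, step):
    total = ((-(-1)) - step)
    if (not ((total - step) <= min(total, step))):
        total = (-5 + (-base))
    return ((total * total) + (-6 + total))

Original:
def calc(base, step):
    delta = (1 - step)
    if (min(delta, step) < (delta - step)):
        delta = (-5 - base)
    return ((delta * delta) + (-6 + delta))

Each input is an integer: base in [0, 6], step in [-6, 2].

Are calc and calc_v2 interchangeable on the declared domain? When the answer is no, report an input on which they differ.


Differences: local variable names differ, plus comparison usage differs, plus boolean connective usage differs, plus arithmetic usage differs — yet all 63 inputs agree.
verdict: equivalent


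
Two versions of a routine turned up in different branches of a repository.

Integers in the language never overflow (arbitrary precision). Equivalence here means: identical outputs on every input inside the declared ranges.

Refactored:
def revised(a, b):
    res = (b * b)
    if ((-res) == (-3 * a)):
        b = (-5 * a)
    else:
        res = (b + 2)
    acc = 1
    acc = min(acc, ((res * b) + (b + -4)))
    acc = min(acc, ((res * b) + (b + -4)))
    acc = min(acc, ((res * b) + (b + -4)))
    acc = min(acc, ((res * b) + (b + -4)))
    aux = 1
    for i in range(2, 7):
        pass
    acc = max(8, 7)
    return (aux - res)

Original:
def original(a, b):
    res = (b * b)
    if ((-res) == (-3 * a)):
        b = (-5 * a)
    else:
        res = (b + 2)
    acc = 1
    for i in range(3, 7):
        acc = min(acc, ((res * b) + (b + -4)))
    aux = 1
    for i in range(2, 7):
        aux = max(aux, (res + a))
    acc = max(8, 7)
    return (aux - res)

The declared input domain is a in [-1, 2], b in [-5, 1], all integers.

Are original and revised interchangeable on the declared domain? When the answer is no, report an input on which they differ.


Take a=-1, b=1.
original: res becomes 1; next ((-res) == (-3 * a)) evaluates to false; next res becomes 3; next acc becomes 1; next at i=3:; next acc becomes 0; next at i=4:; next acc becomes 0; next at i=5:; next acc becomes 0; next at i=6:; next acc becomes 0; next aux becomes 1; next at i=2:; next aux becomes 2; next at i=3:; next aux becomes 2; next at i=4:; next aux becomes 2; next at i=5:; next aux becomes 2; next at i=6:; next aux becomes 2; next acc becomes 8; next final value -1
revised: res becomes 1; next ((-res) == (-3 * a)) evaluates to false; next res becomes 3; next acc becomes 1; next acc becomes 0; next acc becomes 0; next acc becomes 0; next acc becomes 0; next aux becomes 1; next at i=2:; next at i=3:; next at i=4:; next at i=5:; next at i=6:; next acc becomes 8; next final value -2
-1 vs -2 — the two versions disagree here.
verdict: not equivalent; witness: a=-1, b=1


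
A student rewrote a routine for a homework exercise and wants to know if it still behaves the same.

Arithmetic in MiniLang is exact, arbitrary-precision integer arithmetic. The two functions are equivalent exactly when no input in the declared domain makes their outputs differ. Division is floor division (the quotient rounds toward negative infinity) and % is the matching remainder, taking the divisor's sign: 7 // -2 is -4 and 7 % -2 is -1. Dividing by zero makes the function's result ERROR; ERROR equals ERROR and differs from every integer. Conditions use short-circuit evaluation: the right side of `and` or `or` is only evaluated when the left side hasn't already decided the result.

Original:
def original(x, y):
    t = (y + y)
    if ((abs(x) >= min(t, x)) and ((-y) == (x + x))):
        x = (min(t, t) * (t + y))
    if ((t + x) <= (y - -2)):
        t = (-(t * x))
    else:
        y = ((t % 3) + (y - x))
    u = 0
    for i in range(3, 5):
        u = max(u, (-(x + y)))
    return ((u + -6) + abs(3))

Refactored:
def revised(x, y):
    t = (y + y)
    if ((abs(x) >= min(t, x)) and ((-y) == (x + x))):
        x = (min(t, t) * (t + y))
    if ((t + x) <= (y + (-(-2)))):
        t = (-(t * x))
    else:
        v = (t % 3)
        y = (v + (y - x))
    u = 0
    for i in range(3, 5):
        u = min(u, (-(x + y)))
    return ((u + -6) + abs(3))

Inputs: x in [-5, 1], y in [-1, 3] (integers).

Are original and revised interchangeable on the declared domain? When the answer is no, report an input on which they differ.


Input x=-5, y=-1: 3 from original versus -3 from revised.
verdict: not equivalent; witness: x=-5, y=-1


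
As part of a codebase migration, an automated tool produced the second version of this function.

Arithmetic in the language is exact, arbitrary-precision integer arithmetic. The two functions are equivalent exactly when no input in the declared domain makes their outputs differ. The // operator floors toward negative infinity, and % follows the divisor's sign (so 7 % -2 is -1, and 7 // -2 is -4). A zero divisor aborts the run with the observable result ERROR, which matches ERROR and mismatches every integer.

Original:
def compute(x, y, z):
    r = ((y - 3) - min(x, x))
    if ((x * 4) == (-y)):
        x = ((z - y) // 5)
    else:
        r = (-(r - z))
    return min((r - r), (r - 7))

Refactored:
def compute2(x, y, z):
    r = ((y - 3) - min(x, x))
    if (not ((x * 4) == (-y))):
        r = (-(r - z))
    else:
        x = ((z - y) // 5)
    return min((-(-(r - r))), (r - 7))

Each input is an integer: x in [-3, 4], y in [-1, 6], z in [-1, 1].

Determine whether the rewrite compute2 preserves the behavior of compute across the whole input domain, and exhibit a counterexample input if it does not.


Equivalent — the differences include boolean connective usage differs, yet no declared input distinguishes the two.
Tracing x=-1, y=4, z=1: compute: r=2, then ((x * 4) == (-y)) is true, then x=-1, then returns -5 | compute2: r=2, then (not ((x * 4) == (-y))) is false, then x=-1, then returns -5 — matching result -5.
An exhaustive pass over the 192 declared inputs shows identical outputs.
verdict: equivalent


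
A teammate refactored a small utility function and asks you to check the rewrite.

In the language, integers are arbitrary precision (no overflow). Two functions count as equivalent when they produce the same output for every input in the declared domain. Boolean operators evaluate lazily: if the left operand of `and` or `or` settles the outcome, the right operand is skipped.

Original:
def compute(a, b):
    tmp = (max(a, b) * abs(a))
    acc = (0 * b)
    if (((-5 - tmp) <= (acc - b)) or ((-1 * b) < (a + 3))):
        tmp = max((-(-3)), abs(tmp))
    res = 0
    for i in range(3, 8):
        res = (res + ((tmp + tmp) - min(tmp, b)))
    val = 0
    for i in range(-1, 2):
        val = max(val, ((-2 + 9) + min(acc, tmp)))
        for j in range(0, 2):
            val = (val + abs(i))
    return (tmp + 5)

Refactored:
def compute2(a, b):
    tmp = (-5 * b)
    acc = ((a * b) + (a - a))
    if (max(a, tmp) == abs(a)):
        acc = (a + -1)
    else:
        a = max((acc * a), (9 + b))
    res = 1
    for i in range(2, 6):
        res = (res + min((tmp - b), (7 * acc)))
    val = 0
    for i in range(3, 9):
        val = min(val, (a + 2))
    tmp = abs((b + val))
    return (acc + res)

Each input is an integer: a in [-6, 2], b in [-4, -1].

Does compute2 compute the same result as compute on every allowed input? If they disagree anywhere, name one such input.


These are not equivalent — on a=-6, b=-4 the outputs split (-19 vs 121).
compute: tmp := -24 | acc := 0 | (((-5 - tmp) <= (acc - b)) or ((-1 * b) < (a + 3))): false | res := 0 | iter i=3: | res := -24 | iter i=4: | res := -48 | iter i=5: | res := -72 | iter i=6: | res := -96 | iter i=7: | res := -120 | val := 0 | iter i=-1: | val := 0 | iter j=0: | val := 1 | iter j=1: | val := 2 | iter i=0: | val := 2 | iter j=0: | val := 2 | iter j=1: | val := 2 | iter i=1: | val := 2 | iter j=0: | val := 3 | iter j=1: | val := 4 | result -19
compute2: tmp := 20 | acc := 24 | (max(a, tmp) == abs(a)): false | a := 5 | res := 1 | iter i=2: | res := 25 | iter i=3: | res := 49 | iter i=4: | res := 73 | iter i=5: | res := 97 | val := 0 | iter i=3: | val := 0 | iter i=4: | val := 0 | iter i=5: | val := 0 | iter i=6: | val := 0 | iter i=7: | val := 0 | iter i=8: | val := 0 | tmp := 4 | result 121
verdict: not equivalent; witness: a=-6, b=-4


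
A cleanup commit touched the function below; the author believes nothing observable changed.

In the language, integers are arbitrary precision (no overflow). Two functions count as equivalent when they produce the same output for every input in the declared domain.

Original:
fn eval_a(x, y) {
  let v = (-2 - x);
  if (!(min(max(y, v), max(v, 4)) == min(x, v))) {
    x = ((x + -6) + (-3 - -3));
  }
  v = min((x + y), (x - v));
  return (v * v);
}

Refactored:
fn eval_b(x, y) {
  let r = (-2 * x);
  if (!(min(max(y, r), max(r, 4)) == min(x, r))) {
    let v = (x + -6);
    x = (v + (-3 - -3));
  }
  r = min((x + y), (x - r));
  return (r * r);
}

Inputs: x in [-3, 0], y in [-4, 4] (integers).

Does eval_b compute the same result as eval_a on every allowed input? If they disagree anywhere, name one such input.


The rewrite breaks on x=-3, y=-4, where the results are 169 and 225.
eval_a: v := 1 | (!(min(max(y, v), max(v, 4)) == min(x, v))): true | x := -9 | v := -13 | result 169
eval_b: r := 6 | (!(min(max(y, r), max(r, 4)) == min(x, r))): true | v := -9 | x := -9 | r := -15 | result 225
verdict: not equivalent; witness: x=-3, y=-4


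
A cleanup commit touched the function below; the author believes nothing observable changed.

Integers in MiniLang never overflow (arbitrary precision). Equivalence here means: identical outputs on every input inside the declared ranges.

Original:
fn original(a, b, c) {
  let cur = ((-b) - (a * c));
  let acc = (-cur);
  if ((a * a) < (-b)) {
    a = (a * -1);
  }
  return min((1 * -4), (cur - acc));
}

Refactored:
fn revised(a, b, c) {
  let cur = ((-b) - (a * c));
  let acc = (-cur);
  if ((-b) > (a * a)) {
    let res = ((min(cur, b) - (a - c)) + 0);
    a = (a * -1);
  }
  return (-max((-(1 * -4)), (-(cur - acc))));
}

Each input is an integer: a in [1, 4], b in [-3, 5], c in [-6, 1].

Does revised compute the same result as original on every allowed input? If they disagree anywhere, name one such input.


Differences: arithmetic usage differs; and constant usage differs; and local variable names differ; and statement counts differ; and comparison usage differs; and min/max/abs usage differs — yet all 288 inputs agree.
verdict: equivalent


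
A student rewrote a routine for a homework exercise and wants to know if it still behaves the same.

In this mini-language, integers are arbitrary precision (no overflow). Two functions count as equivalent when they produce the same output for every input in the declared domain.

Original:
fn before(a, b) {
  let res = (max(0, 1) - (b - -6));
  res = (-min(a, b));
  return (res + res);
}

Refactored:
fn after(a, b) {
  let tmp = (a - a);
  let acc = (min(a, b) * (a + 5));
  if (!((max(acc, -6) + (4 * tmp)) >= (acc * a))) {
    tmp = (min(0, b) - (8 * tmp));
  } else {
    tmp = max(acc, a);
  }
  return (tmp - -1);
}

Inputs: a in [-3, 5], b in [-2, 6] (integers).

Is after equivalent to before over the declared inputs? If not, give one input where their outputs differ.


Not equivalent: a=-3, b=-2 separates them (6 vs -1).
before: res := -3 | res := 3 | result 6
after: tmp := 0 | acc := -6 | (!((max(acc, -6) + (4 * tmp)) >= (acc * a))): true | tmp := -2 | result -1
verdict: not equivalent; witness: a=-3, b=-2


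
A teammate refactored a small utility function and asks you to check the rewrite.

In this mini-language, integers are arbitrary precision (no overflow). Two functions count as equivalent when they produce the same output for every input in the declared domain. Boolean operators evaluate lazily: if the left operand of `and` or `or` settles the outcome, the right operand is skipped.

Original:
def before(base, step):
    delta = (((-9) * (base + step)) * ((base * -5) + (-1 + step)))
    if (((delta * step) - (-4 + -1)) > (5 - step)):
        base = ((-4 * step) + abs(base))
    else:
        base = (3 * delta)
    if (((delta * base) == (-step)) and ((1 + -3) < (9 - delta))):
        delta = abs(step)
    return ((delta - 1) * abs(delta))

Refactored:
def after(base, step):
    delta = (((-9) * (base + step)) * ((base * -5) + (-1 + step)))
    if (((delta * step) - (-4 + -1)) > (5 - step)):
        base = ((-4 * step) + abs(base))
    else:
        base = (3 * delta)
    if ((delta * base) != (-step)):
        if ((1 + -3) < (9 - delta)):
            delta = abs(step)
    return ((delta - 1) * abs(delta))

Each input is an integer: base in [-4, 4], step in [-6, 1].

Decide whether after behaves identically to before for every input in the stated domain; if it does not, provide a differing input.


Not equivalent: base=-1, step=-6 separates them (-16002 vs 30).
before: delta becomes -126; next (((delta * step) - (-4 + -1)) > (5 - step)) evaluates to true; next base becomes 25; next (((delta * base) == (-step)) and ((1 + -3) < (9 - delta))) evaluates to false; next final value -16002
after: delta becomes -126; next (((delta * step) - (-4 + -1)) > (5 - step)) evaluates to true; next base becomes 25; next ((delta * base) != (-step)) evaluates to true; next ((1 + -3) < (9 - delta)) evaluates to true; next delta becomes 6; next final value 30
verdict: not equivalent; witness: base=-1, step=-6


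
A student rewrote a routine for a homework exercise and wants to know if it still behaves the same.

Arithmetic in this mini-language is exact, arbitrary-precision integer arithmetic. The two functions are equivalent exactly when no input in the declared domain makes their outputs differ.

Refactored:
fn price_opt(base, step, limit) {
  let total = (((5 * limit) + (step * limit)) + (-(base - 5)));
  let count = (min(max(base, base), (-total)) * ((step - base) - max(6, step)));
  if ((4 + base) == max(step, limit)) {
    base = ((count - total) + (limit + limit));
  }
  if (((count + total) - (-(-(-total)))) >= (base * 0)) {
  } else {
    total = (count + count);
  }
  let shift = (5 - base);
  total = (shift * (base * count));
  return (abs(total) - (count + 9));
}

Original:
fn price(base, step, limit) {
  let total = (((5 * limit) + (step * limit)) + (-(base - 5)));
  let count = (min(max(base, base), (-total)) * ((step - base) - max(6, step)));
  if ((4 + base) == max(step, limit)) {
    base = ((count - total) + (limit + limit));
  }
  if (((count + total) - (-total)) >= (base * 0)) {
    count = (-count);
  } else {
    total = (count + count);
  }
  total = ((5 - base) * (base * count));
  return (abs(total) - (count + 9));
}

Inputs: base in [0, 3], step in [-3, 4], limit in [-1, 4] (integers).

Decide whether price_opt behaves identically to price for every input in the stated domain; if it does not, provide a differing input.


These are not equivalent — on base=0, step=-3, limit=-1 the outputs split (18 vs -36).
price: total = 3; count = 27; ((4 + base) == max(step, limit)) -> false; (((count + total) - (-total)) >= (base * 0)) -> true; count = -27; total = 0; return 18
price_opt: total = 3; count = 27; ((4 + base) == max(step, limit)) -> false; (((count + total) - (-(-(-total)))) >= (base * 0)) -> true; shift = 5; total = 0; return -36
verdict: not equivalent; witness: base=0, step=-3, limit=-1


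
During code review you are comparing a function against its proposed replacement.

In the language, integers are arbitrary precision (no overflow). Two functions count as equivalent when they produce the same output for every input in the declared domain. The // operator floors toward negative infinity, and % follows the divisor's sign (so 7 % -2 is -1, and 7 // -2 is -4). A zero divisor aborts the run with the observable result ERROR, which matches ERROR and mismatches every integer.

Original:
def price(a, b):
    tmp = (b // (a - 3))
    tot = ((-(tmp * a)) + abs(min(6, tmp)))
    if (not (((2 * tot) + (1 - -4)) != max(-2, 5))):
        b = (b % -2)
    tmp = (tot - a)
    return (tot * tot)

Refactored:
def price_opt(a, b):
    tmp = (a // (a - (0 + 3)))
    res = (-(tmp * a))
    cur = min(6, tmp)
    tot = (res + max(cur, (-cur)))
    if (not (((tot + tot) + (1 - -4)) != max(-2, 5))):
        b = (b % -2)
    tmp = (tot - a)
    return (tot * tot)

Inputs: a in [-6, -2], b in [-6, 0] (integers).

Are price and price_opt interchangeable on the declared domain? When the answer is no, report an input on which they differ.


Consider the input a=-3, b=-6.
price: tmp=1, then tot=4, then (not (((2 * tot) + (1 - -4)) != max(-2, 5))) is false, then tmp=7, then returns 16
price_opt: tmp=0, then res=0, then cur=0, then tot=0, then (not (((tot + tot) + (1 - -4)) != max(-2, 5))) is true, then b=0, then tmp=3, then returns 0
16 vs 0 — the two versions disagree here.
verdict: not equivalent; witness: a=-3, b=-6


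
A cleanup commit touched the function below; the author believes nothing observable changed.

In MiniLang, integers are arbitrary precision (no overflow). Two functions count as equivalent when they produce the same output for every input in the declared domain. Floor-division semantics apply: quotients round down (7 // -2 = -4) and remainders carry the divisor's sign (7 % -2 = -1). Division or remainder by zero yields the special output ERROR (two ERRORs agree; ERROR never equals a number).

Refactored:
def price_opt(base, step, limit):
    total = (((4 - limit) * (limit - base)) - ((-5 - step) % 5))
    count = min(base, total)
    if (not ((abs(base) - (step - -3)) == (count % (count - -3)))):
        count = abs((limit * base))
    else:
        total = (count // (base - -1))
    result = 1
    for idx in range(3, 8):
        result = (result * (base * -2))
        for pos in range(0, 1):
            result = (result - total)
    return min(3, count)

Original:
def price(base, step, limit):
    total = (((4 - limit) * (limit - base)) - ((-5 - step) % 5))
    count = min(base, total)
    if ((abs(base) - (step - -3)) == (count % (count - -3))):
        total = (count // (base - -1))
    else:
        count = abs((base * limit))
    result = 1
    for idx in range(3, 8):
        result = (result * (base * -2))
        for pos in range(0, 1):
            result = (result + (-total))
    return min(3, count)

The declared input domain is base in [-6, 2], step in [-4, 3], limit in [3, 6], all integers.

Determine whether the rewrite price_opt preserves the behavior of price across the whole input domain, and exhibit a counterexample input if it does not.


Side by side, the visible changes include: arithmetic usage differs, boolean connective usage differs.
As a probe, take base=-5, step=-4, limit=5: price runs total := -14 | count := -14 | ((abs(base) - (step - -3)) == (count % (count - -3))): false | count := 25 | result := 1 | iter idx=3: | result := 10 | iter pos=0: | result := 24 | iter idx=4: | result := 240 | iter pos=0: | result := 254 | iter idx=5: | result := 2540 | iter pos=0: | result := 2554 | iter idx=6: | result := 25540 | iter pos=0: | result := 25554 | iter idx=7: | result := 255540 | iter pos=0: | result := 255554 | result 3; price_opt runs total := -14 | count := -14 | (not ((abs(base) - (step - -3)) == (count % (count - -3)))): true | count := 25 | result := 1 | iter idx=3: | result := 10 | iter pos=0: | result := 24 | iter idx=4: | result := 240 | iter pos=0: | result := 254 | iter idx=5: | result := 2540 | iter pos=0: | result := 2554 | iter idx=6: | result := 25540 | iter pos=0: | result := 25554 | iter idx=7: | result := 255540 | iter pos=0: | result := 255554 | result 3; both end at 3.
Across all 288 domain points the two functions coincide.
verdict: equivalent


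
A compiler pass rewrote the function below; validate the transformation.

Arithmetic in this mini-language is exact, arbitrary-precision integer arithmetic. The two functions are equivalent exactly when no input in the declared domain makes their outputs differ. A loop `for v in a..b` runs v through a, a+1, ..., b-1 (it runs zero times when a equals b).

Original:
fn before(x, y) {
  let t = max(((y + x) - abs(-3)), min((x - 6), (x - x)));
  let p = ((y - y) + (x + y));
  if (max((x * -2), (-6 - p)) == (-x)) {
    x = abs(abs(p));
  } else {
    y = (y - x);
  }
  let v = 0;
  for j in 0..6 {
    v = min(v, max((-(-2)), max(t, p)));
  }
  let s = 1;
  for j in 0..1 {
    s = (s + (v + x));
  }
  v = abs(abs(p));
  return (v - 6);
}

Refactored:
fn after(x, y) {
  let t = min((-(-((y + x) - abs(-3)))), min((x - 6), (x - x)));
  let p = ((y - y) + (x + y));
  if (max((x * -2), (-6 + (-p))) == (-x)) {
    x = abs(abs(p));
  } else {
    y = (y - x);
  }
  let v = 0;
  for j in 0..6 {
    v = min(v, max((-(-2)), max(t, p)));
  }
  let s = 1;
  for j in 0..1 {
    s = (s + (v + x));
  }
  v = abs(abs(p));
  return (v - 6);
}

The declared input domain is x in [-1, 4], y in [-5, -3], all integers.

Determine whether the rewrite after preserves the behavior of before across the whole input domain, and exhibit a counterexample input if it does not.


One difference looks behavioral, but it never changes the outcome for any declared input.
Spot check at x=0, y=-5 — before: t := -6 | p := -5 | (max((x * -2), (-6 - p)) == (-x)): true | x := 5 | v := 0 | iter j=0: | v := 0 | iter j=1: | v := 0 | iter j=2: | v := 0 | iter j=3: | v := 0 | iter j=4: | v := 0 | iter j=5: | v := 0 | s := 1 | iter j=0: | s := 6 | v := 5 | result -1. after: t := -8 | p := -5 | (max((x * -2), (-6 + (-p))) == (-x)): true | x := 5 | v := 0 | iter j=0: | v := 0 | iter j=1: | v := 0 | iter j=2: | v := 0 | iter j=3: | v := 0 | iter j=4: | v := 0 | iter j=5: | v := 0 | s := 1 | iter j=0: | s := 6 | v := 5 | result -1. Both give -1.
Every one of the 18 inputs gives matching results.
verdict: equivalent


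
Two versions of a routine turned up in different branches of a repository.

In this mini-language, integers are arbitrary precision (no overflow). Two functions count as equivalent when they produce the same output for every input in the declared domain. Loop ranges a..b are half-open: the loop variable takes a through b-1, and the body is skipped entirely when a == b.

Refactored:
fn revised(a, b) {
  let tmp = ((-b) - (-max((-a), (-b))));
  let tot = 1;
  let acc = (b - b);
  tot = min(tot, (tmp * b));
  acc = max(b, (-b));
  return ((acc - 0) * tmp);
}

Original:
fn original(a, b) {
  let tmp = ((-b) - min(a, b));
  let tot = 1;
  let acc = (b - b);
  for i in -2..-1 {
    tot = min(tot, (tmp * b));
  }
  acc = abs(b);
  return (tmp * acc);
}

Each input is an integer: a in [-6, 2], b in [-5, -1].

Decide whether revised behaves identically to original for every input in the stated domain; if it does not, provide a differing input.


The two versions differ — the changes include local variable names differ; also loop structure differs; also constant usage differs; also arithmetic usage differs; also min/max/abs usage differs; also statement counts differ.
Tracing a=0, b=-3: original: tmp=6, then tot=1, then acc=0, then (i=-2), then tot=-18, then acc=3, then returns 18 | revised: tmp=6, then tot=1, then acc=0, then tot=-18, then acc=3, then returns 18 — matching result 18.
An exhaustive pass over the 45 declared inputs shows identical outputs.
verdict: equivalent


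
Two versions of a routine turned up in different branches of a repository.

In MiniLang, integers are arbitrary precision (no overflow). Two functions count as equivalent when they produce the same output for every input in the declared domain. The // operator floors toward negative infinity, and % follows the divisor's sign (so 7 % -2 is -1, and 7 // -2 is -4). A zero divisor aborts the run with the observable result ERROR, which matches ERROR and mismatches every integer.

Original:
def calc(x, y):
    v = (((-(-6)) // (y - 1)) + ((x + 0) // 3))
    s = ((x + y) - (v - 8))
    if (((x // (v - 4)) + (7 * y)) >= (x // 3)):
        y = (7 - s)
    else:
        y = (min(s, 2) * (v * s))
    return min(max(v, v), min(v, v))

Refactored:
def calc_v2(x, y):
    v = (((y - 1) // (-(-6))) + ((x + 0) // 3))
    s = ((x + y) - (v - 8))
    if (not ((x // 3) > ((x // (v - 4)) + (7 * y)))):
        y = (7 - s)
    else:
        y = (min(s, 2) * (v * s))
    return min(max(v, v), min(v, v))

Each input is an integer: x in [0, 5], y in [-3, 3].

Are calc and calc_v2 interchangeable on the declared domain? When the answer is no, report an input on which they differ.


Not equivalent: x=0, y=-3 separates them (-2 vs -1).
calc: v = -2; s = 7; (((x // (v - 4)) + (7 * y)) >= (x // 3)) -> false; y = -28; return -2
calc_v2: v = -1; s = 6; (not ((x // 3) > ((x // (v - 4)) + (7 * y)))) -> false; y = -12; return -1
verdict: not equivalent; witness: x=0, y=-3


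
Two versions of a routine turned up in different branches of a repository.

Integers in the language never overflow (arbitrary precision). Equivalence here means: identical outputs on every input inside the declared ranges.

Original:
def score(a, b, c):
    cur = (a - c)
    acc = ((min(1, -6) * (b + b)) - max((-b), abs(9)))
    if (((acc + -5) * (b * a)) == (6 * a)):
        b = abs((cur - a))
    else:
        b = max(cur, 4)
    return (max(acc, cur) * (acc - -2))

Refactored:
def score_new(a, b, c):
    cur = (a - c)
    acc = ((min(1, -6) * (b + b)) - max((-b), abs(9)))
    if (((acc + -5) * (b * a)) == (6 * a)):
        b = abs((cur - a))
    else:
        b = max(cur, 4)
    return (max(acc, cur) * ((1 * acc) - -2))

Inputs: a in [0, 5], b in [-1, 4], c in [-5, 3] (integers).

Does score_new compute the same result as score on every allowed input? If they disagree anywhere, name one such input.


Comparing the listings, the differences include: constant usage differs; and arithmetic usage differs.
Spot check at a=1, b=-1, c=1 — score: cur = 0; acc = 3; (((acc + -5) * (b * a)) == (6 * a)) -> false; b = 4; return 15. score_new: cur = 0; acc = 3; (((acc + -5) * (b * a)) == (6 * a)) -> false; b = 4; return 15. Both give 15.
Checked all 324 inputs in the declared domain: the outputs agree on every one.
verdict: equivalent


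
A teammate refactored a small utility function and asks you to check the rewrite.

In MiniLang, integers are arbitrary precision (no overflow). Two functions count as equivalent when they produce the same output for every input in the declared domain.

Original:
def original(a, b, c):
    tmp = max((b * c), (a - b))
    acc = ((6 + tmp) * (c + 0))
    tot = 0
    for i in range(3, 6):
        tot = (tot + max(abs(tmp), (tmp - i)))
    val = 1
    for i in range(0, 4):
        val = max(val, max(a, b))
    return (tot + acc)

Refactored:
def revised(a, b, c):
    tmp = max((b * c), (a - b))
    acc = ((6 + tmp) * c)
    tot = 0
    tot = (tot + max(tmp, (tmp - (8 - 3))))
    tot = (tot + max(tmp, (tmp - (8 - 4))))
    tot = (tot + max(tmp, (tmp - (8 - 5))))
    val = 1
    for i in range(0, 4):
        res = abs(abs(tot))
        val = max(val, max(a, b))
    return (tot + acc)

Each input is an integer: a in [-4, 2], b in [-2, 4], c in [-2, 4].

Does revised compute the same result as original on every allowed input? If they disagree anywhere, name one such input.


Not equivalent: a=-4, b=-2, c=1 separates them (10 vs -2).
original: tmp = -2; acc = 4; tot = 0; [i=3]; tot = 2; [i=4]; tot = 4; [i=5]; tot = 6; val = 1; [i=0]; val = 1; [i=1]; val = 1; [i=2]; val = 1; [i=3]; val = 1; return 10
revised: tmp = -2; acc = 4; tot = 0; tot = -2; tot = -4; tot = -6; val = 1; [i=0]; res = 6; val = 1; [i=1]; res = 6; val = 1; [i=2]; res = 6; val = 1; [i=3]; res = 6; val = 1; return -2
verdict: not equivalent; witness: a=-4, b=-2, c=1


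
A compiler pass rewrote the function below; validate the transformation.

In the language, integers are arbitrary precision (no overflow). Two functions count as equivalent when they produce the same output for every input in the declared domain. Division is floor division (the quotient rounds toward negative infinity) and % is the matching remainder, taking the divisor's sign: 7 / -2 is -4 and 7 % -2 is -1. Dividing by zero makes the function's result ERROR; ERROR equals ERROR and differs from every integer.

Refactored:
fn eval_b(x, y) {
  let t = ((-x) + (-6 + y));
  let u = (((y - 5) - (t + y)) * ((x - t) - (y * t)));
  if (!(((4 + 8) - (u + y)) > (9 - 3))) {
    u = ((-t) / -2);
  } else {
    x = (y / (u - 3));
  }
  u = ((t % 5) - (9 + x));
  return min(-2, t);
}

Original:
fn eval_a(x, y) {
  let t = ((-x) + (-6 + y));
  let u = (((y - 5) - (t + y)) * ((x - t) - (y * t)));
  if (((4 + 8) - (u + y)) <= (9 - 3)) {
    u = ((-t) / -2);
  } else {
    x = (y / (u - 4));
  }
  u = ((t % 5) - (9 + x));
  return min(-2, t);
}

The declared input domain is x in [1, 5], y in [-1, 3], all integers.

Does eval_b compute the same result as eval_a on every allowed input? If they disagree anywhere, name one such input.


Try x=1, y=-1.
eval_a: t := -8 | u := 3 | (((4 + 8) - (u + y)) <= (9 - 3)): false | x := 1 | u := -8 | result -8
eval_b: t := -8 | u := 3 | (!(((4 + 8) - (u + y)) > (9 - 3))): false | divide-by-zero, output ERROR
-8 and ERROR differ, so these are not the same function on this domain.
verdict: not equivalent; witness: x=1, y=-1


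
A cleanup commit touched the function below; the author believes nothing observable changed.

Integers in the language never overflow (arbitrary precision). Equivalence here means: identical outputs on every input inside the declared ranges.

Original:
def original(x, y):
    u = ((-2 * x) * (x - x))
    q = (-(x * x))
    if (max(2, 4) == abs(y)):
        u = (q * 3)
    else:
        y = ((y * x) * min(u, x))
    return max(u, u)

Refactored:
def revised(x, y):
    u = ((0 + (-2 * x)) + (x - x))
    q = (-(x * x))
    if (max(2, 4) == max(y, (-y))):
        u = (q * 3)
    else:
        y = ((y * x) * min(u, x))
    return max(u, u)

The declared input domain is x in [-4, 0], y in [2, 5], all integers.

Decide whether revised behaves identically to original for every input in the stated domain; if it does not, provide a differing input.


The rewrite breaks on x=-4, y=2, where the results are 0 and 8.
original: u becomes 0; next q becomes -16; next (max(2, 4) == abs(y)) evaluates to false; next y becomes 32; next final value 0
revised: u becomes 8; next q becomes -16; next (max(2, 4) == max(y, (-y))) evaluates to false; next y becomes 32; next final value 8
verdict: not equivalent; witness: x=-4, y=2


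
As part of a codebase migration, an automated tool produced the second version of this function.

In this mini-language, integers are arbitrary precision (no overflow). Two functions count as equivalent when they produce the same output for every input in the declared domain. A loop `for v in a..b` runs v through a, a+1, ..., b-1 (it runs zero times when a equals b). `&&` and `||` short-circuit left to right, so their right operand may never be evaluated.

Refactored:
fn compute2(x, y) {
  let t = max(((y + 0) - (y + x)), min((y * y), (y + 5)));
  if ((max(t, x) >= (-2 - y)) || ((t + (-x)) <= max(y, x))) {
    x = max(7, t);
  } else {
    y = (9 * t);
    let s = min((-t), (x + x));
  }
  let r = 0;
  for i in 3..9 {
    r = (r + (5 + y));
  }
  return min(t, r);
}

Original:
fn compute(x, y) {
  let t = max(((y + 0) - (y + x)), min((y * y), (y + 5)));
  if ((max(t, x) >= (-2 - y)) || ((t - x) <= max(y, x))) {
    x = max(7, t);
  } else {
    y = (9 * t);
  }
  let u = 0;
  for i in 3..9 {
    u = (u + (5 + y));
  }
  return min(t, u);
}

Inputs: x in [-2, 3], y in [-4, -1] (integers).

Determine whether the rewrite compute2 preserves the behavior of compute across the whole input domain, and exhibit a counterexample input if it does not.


Comparing the listings, the differences include: statement counts differ, plus local variable names differ, plus min/max/abs usage differs, plus arithmetic usage differs.
As a probe, take x=-2, y=-1: compute runs t becomes 2; next ((max(t, x) >= (-2 - y)) || ((t - x) <= max(y, x))) evaluates to true; next x becomes 7; next u becomes 0; next at i=3:; next u becomes 4; next at i=4:; next u becomes 8; next at i=5:; next u becomes 12; next at i=6:; next u becomes 16; next at i=7:; next u becomes 20; next at i=8:; next u becomes 24; next final value 2; compute2 runs t becomes 2; next ((max(t, x) >= (-2 - y)) || ((t + (-x)) <= max(y, x))) evaluates to true; next x becomes 7; next r becomes 0; next at i=3:; next r becomes 4; next at i=4:; next r becomes 8; next at i=5:; next r becomes 12; next at i=6:; next r becomes 16; next at i=7:; next r becomes 20; next at i=8:; next r becomes 24; next final value 2; both end at 2.
Every one of the 24 inputs gives matching results.
verdict: equivalent


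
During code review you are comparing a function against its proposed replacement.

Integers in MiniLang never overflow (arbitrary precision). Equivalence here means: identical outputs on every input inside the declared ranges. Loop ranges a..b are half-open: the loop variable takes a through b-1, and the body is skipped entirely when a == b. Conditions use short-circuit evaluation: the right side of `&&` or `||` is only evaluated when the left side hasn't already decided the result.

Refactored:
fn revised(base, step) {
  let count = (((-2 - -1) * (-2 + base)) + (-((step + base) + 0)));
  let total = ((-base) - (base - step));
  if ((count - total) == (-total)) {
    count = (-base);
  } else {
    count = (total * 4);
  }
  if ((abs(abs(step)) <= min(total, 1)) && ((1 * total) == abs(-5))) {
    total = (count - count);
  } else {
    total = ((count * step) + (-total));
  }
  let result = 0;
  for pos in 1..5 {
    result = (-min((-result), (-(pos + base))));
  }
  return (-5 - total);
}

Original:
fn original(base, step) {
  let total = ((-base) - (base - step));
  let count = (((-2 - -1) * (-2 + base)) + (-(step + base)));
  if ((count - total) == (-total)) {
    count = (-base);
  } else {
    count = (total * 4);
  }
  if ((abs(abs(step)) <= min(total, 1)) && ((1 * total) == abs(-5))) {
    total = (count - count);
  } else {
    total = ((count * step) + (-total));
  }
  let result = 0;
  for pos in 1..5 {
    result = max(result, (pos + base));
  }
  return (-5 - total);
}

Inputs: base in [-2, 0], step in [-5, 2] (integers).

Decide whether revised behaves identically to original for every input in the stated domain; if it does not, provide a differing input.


Side by side, the visible changes include: constant usage differs; and min/max/abs usage differs; and arithmetic usage differs.
One worked example (base=-2, step=-3) — original: total := 1 | count := 9 | ((count - total) == (-total)): false | count := 4 | ((abs(abs(step)) <= min(total, 1)) && ((1 * total) == abs(-5))): false | total := -13 | result := 0 | iter pos=1: | result := 0 | iter pos=2: | result := 0 | iter pos=3: | result := 1 | iter pos=4: | result := 2 | result 8; revised: count := 9 | total := 1 | ((count - total) == (-total)): false | count := 4 | ((abs(abs(step)) <= min(total, 1)) && ((1 * total) == abs(-5))): false | total := -13 | result := 0 | iter pos=1: | result := 0 | iter pos=2: | result := 0 | iter pos=3: | result := 1 | iter pos=4: | result := 2 | result 8; agreement on 8.
Across all 24 domain points the two functions coincide.
verdict: equivalent


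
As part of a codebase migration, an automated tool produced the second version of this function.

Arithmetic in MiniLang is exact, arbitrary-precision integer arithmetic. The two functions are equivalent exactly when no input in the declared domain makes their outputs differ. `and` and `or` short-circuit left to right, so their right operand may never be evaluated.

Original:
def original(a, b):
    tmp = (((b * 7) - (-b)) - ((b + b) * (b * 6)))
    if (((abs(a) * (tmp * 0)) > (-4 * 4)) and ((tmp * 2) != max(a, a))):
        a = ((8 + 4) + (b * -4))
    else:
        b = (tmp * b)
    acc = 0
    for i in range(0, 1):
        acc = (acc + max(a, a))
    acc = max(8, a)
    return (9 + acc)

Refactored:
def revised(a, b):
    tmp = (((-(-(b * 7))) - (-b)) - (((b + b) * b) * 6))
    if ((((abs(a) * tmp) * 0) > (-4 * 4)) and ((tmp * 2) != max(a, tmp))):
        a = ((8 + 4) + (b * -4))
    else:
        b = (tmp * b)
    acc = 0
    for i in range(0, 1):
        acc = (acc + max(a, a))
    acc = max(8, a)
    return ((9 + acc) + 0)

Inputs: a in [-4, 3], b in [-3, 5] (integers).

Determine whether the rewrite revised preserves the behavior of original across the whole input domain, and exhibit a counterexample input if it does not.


Not equivalent: a=-4, b=0 separates them (21 vs 17).
original: tmp=0, then (((abs(a) * (tmp * 0)) > (-4 * 4)) and ((tmp * 2) != max(a, a))) is true, then a=12, then acc=0, then (i=0), then acc=12, then acc=12, then returns 21
revised: tmp=0, then ((((abs(a) * tmp) * 0) > (-4 * 4)) and ((tmp * 2) != max(a, tmp))) is false, then b=0, then acc=0, then (i=0), then acc=-4, then acc=8, then returns 17
verdict: not equivalent; witness: a=-4, b=0


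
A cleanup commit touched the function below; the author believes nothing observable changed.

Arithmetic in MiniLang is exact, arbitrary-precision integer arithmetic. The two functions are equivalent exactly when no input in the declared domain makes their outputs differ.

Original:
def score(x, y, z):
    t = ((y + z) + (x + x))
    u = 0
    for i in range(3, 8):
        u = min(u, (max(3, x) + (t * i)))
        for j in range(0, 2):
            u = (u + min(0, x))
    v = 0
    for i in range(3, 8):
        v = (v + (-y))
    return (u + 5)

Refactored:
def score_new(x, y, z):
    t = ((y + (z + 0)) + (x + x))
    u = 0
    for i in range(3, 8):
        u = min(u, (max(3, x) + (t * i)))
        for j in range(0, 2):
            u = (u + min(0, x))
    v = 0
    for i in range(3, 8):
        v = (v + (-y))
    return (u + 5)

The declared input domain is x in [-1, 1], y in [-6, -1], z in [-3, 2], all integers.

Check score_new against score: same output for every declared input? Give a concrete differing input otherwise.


Changes here: arithmetic usage differs, and constant usage differs; the full 108-point sweep finds no disagreement.
verdict: equivalent


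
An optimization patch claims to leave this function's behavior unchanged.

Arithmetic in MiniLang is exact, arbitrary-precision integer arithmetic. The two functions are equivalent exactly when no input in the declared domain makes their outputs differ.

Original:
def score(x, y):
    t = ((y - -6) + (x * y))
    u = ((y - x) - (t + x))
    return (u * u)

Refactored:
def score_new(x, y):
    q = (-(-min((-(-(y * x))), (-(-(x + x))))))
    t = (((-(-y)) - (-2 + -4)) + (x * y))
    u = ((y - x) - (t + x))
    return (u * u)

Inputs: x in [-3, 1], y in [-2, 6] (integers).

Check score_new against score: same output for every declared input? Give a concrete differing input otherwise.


Reading the diff, among the changes: constant usage differs; also arithmetic usage differs; also min/max/abs usage differs; also statement counts differ; also local variable names differ.
Tracing x=-3, y=5: score: t := -4 | u := 15 | result 225 | score_new: q := -15 | t := -4 | u := 15 | result 225 — matching result 225.
Every one of the 45 inputs gives matching results.
verdict: equivalent
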